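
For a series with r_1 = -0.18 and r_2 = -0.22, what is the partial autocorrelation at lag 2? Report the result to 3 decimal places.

-0.261

φ_{22} = (r_2 − r_1²) / (1 − r_1²)
r_1² = (-0.18)² = 0.0324
Numerator = -0.22 − 0.0324 = -0.2524; denominator = 1 − 0.0324 = 0.9676
φ_{22} = -0.2524 / 0.9676 = -0.261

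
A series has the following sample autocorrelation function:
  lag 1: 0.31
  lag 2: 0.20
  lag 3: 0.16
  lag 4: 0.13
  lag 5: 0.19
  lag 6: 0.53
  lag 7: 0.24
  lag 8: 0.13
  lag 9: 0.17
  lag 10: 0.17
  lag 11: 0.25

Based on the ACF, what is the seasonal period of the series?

6

The largest autocorrelation is r_6 = 0.53; the remaining lags stay at or below 0.31. The elevated value at lag 1 (0.31), dropping to 0.20 at lag 2, reflects decaying short-term dependence rather than seasonality.
The dominant spike at lag 6 indicates a seasonal period of 6.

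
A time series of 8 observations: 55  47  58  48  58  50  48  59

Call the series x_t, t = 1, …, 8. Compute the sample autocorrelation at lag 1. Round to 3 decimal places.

-0.666

Mean x̄ = (55 + 47 + 58 + 48 + 58 + 50 + 48 + 59)/8 = 52.8750
Deviations from mean: 2.1250, -5.8750, 5.1250, -4.8750, 5.1250, -2.8750, -4.8750, 6.1250
Σ(x_t−x̄)(x_{t+1}−x̄) = (-12.4844) + (-30.1094) + (-24.9844) + (-24.9844) + (-14.7344) + (14.0156) + (-29.8594) = -123.1406
Denominator Σ(x_t−x̄)² = 184.8750
r_1 = -123.1406 / 184.8750 = -0.666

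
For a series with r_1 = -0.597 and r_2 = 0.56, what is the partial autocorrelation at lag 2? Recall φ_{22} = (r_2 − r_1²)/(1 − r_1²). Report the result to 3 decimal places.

0.316

φ_{22} = (r_2 − r_1²) / (1 − r_1²)
r_1² = (-0.597)² = 0.356409
Numerator = 0.56 − 0.3564 = 0.2036; denominator = 1 − 0.3564 = 0.6436
φ_{22} = 0.2036 / 0.6436 = 0.316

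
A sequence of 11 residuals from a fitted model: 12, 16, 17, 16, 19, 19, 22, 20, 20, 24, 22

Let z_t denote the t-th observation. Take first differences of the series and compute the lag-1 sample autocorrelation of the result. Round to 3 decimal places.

-0.460

First differences Δz: 4, 1, -1, 3, 0, 3, -2, 0, 4, -2
Mean of differences = 1.0000
Numerator Σ(Δz_t−Δz̄)(Δz_{t+1}−Δz̄) = -23.0000
Denominator Σ(Δz_t−Δz̄)² = 50.0000
r_1(Δz) = -23.0000 / 50.0000 = -0.460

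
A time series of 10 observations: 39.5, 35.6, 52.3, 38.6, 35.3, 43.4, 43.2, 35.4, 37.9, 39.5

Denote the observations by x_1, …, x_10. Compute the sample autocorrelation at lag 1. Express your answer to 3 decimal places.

Mean x̄ = (39.5 + 35.6 + 52.3 + 38.6 + 35.3 + 43.4 + 43.2 + 35.4 + 37.9 + 39.5)/10 = 40.0700
Numerator Σ_{t=1}^{9}(x_t−x̄)(x_{t+1}−x̄) = -71.7939
Denominator Σ(x_t−x̄)² = 242.5210
r_1 = -71.7939 / 242.5210 = -0.296

-0.296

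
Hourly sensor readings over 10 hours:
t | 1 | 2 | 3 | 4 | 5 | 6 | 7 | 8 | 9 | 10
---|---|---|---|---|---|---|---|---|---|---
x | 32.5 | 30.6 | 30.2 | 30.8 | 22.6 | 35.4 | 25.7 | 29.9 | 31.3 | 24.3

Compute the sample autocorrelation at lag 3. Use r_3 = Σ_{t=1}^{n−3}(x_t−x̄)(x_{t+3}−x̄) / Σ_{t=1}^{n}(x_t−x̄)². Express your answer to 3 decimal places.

Mean x̄ = (32.5 + 30.6 + 30.2 + 30.8 + 22.6 + 35.4 + 25.7 + 29.9 + 31.3 + 24.3)/10 = 29.3300
Σ(x_t−x̄)(x_{t+3}−x̄) = (4.6599) + (-8.5471) + (5.2809) + (-5.3361) + (-3.8361) + (11.9579) + (18.2589) = 22.4383
Denominator Σ(x_t−x̄)² = 139.4010
r_3 = 22.4383 / 139.4010 = 0.161

0.161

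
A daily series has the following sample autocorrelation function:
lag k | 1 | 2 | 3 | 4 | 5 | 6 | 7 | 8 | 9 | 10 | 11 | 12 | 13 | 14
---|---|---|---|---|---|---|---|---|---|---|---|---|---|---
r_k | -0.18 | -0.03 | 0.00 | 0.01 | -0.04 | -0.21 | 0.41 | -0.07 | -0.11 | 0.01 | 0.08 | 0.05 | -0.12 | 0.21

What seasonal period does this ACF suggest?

The largest autocorrelation is r_7 = 0.41, with a weaker echo at lag 14 (0.21); the remaining lags stay at or below 0.08.
The dominant spike at lag 7 indicates a seasonal period of 7.

7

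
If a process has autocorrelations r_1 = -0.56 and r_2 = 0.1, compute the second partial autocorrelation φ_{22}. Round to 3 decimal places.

-0.311

φ_{22} = (r_2 − r_1²) / (1 − r_1²)
r_1² = (-0.56)² = 0.3136
Numerator = 0.1 − 0.3136 = -0.2136; denominator = 1 − 0.3136 = 0.6864
φ_{22} = -0.2136 / 0.6864 = -0.311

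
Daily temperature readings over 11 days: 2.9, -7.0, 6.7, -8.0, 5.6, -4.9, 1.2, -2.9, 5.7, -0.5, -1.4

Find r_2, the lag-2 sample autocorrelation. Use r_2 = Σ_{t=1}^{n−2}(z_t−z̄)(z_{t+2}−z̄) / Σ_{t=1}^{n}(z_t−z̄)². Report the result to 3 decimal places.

0.655

Mean z̄ = (2.9 − 7.0 + 6.7 − 8.0 + 5.6 − 4.9 + 1.2 − 2.9 + 5.7 − 0.5 − 1.4)/11 = -0.2364
Numerator Σ_{t=1}^{9}(z_t−z̄)(z_{t+2}−z̄) = 174.0819
Denominator Σ(z_t−z̄)² = 265.6055
r_2 = 174.0819 / 265.6055 = 0.655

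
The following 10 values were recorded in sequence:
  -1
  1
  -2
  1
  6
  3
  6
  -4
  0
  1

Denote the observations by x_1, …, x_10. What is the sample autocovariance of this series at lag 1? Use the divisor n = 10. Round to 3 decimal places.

-0.031

Mean x̄ = (-1 + 1 − 2 + 1 + 6 + 3 + 6 − 4 + 0 + 1)/10 = 1.1000
Σ_{t=1}^{9}(x_t−x̄)(x_{t+1}−x̄) = -0.3100
γ_1 = -0.3100 / 10 = -0.031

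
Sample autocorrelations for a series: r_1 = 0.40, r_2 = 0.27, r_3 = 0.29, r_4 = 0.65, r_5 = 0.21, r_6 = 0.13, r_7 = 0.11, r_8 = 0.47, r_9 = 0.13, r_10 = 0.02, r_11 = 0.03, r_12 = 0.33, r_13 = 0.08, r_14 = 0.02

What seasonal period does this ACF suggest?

4

The largest autocorrelation is r_4 = 0.65, with a weaker echo at lag 8 (0.47); the remaining lags stay at or below 0.40. The elevated value at lag 1 (0.40), dropping to 0.27 at lag 2, reflects decaying short-term dependence rather than seasonality.
The dominant spike at lag 4 indicates a seasonal period of 4.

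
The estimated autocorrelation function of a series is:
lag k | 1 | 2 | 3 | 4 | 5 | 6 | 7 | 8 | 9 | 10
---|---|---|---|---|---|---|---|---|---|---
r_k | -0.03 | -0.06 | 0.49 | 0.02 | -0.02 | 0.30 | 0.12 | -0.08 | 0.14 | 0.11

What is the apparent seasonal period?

3

The largest autocorrelation is r_3 = 0.49, with a weaker echo at lag 6 (0.30); the remaining lags stay at or below 0.14.
The dominant spike at lag 3 indicates a seasonal period of 3.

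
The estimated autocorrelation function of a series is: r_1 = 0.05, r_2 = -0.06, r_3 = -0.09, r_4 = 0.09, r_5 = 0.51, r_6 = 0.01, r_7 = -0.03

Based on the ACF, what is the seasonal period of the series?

The largest autocorrelation is r_5 = 0.51; the remaining lags stay at or below 0.09.
The dominant spike at lag 5 indicates a seasonal period of 5.

5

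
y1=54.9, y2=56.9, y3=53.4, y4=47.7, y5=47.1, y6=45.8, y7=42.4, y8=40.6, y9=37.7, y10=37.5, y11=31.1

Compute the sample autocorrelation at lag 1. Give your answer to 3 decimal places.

Mean ȳ = (54.9 + 56.9 + 53.4 + 47.7 + 47.1 + 45.8 + 42.4 + 40.6 + 37.7 + 37.5 + 31.1)/11 = 45.0091
Numerator Σ_{t=1}^{10}(y_t−ȳ)(y_{t+1}−ȳ) = 448.2426
Denominator Σ(y_t−ȳ)² = 651.3891
r_1 = 448.2426 / 651.3891 = 0.688

0.688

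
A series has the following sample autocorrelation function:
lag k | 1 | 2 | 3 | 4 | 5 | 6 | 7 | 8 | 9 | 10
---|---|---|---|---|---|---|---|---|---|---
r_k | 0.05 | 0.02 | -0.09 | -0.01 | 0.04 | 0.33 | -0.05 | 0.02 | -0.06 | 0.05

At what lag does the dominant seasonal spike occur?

The largest autocorrelation is r_6 = 0.33; the remaining lags stay at or below 0.05.
The dominant spike at lag 6 indicates a seasonal period of 6.

6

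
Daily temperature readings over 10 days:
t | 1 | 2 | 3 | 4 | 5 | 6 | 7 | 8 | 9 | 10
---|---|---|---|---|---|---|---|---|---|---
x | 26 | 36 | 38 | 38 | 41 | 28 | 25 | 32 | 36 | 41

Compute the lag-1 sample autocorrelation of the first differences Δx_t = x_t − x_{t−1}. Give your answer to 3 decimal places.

First differences Δx: 10, 2, 0, 3, -13, -3, 7, 4, 5
Mean of differences = 1.6667
Numerator Σ(Δx_t−Δx̄)(Δx_{t+1}−Δx̄) = 44.2222
Denominator Σ(Δx_t−Δx̄)² = 356.0000
r_1(Δx) = 44.2222 / 356.0000 = 0.124

0.124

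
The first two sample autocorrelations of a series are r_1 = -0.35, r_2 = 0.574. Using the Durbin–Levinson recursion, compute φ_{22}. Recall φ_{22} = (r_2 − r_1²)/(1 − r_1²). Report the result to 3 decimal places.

φ_{22} = (r_2 − r_1²) / (1 − r_1²)
r_1² = (-0.35)² = 0.1225
Numerator = 0.574 − 0.1225 = 0.4515; denominator = 1 − 0.1225 = 0.8775
φ_{22} = 0.4515 / 0.8775 = 0.515

0.515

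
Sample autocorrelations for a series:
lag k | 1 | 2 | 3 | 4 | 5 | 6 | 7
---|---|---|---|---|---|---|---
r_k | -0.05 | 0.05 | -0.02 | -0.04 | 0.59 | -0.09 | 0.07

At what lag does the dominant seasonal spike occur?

5

The largest autocorrelation is r_5 = 0.59; the remaining lags stay at or below 0.07.
The dominant spike at lag 5 indicates a seasonal period of 5.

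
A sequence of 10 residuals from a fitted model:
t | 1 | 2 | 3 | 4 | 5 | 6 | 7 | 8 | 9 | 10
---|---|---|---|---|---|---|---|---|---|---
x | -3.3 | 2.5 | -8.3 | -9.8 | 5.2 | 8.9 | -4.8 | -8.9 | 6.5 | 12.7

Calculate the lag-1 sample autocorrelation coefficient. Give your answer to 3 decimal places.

Mean x̄ = (-3.3 + 2.5 − 8.3 − 9.8 + 5.2 + 8.9 − 4.8 − 8.9 + 6.5 + 12.7)/10 = 0.0700
Numerator Σ_{t=1}^{9}(x_t−x̄)(x_{t+1}−x̄) = 72.9641
Denominator Σ(x_t−x̄)² = 594.0610
r_1 = 72.9641 / 594.0610 = 0.123

0.123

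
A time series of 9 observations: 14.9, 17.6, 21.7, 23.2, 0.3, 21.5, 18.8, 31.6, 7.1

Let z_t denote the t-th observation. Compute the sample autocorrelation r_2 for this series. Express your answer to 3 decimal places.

-0.058

Mean z̄ = (14.9 + 17.6 + 21.7 + 23.2 + 0.3 + 21.5 + 18.8 + 31.6 + 7.1)/9 = 17.4111
Σ(z_t−z̄)(z_{t+2}−z̄) = (-10.7699) + (1.0935) + (-73.3877) + (23.6701) + (-23.7654) + (58.0168) + (-14.3210) = -39.4636
Denominator Σ(z_t−z̄)² = 677.3289
r_2 = -39.4636 / 677.3289 = -0.058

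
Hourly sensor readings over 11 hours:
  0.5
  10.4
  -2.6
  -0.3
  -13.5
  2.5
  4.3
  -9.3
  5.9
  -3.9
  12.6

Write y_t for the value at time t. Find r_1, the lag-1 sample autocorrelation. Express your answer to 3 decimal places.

Mean ȳ = (0.5 + 10.4 − 2.6 − 0.3 − 13.5 + 2.5 + 4.3 − 9.3 + 5.9 − 3.9 + 12.6)/11 = 0.6000
Numerator Σ_{t=1}^{10}(y_t−ȳ)(y_{t+1}−ȳ) = -203.4800
Denominator Σ(y_t−ȳ)² = 613.5600
r_1 = -203.4800 / 613.5600 = -0.332

-0.332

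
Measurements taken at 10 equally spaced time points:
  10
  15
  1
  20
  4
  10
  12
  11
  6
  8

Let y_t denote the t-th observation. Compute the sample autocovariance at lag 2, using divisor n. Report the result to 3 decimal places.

Mean ȳ = (10 + 15 + 1 + 20 + 4 + 10 + 12 + 11 + 6 + 8)/10 = 9.7000
Σ_{t=1}^{8}(y_t−ȳ)(y_{t+2}−ȳ) = 81.2200
γ_2 = 81.2200 / 10 = 8.122

8.122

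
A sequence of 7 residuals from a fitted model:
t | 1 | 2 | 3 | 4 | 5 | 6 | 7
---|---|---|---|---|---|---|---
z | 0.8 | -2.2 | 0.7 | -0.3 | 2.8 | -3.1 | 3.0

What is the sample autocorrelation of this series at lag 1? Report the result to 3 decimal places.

Mean z̄ = (0.8 − 2.2 + 0.7 − 0.3 + 2.8 − 3.1 + 3.0)/7 = 0.2429
Numerator Σ_{t=1}^{6}(z_t−z̄)(z_{t+1}−z̄) = -21.8790
Denominator Σ(z_t−z̄)² = 32.0971
r_1 = -21.8790 / 32.0971 = -0.682

-0.682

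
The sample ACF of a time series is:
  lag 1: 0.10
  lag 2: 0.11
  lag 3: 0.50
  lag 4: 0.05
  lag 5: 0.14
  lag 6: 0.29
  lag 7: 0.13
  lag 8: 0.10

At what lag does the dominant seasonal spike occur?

3

The largest autocorrelation is r_3 = 0.50, with a weaker echo at lag 6 (0.29); the remaining lags stay at or below 0.14.
The dominant spike at lag 3 indicates a seasonal period of 3.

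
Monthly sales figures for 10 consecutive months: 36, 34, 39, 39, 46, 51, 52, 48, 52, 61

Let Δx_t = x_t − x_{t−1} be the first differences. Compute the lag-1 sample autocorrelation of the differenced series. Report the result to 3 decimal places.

-0.079

First differences Δx: -2, 5, 0, 7, 5, 1, -4, 4, 9
Mean of differences = 2.7778
Numerator Σ(Δx_t−Δx̄)(Δx_{t+1}−Δx̄) = -11.7160
Denominator Σ(Δx_t−Δx̄)² = 147.5556
r_1(Δx) = -11.7160 / 147.5556 = -0.079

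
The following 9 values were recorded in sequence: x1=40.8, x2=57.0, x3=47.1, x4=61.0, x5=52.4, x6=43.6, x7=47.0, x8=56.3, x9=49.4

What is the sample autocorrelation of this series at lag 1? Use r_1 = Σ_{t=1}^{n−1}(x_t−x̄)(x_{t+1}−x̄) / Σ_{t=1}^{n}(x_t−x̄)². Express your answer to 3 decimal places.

Mean x̄ = (40.8 + 57.0 + 47.1 + 61.0 + 52.4 + 43.6 + 47.0 + 56.3 + 49.4)/9 = 50.5111
Numerator Σ_{t=1}^{8}(x_t−x̄)(x_{t+1}−x̄) = -116.6612
Denominator Σ(x_t−x̄)² = 356.4689
r_1 = -116.6612 / 356.4689 = -0.327

-0.327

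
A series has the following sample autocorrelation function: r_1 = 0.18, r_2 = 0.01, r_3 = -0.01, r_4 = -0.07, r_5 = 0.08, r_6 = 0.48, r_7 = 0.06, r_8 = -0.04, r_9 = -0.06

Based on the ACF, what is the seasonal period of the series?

6

The largest autocorrelation is r_6 = 0.48; the remaining lags stay at or below 0.18.
The dominant spike at lag 6 indicates a seasonal period of 6.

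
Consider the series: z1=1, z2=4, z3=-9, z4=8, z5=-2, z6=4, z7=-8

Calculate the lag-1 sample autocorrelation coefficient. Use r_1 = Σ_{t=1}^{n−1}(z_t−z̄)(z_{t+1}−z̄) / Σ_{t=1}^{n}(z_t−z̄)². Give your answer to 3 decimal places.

-0.646

Mean z̄ = (1 + 4 − 9 + 8 − 2 + 4 − 8)/7 = -0.2857
Numerator Σ_{t=1}^{6}(z_t−z̄)(z_{t+1}−z̄) = -158.6531
Denominator Σ(z_t−z̄)² = 245.4286
r_1 = -158.6531 / 245.4286 = -0.646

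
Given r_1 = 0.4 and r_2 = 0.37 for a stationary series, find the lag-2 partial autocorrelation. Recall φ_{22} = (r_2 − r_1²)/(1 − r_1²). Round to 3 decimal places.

0.250

φ_{22} = (r_2 − r_1²) / (1 − r_1²)
r_1² = (0.4)² = 0.16
Numerator = 0.37 − 0.1600 = 0.2100; denominator = 1 − 0.1600 = 0.8400
φ_{22} = 0.2100 / 0.8400 = 0.250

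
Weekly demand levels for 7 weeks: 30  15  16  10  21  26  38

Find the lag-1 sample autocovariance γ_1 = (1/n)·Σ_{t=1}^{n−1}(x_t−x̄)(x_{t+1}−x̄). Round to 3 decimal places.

Mean x̄ = (30 + 15 + 16 + 10 + 21 + 26 + 38)/7 = 22.2857
Deviations: 7.7143, -7.2857, -6.2857, -12.2857, -1.2857, 3.7143, 15.7143
Σ_{t=1}^{6}(x_t−x̄)(x_{t+1}−x̄) = 136.2041
γ_1 = 136.2041 / 7 = 19.458

19.458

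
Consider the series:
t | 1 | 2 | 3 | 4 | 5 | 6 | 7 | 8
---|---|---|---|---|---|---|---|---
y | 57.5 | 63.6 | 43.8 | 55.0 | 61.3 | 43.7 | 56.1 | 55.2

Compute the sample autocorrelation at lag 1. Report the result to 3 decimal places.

Mean ȳ = (57.5 + 63.6 + 43.8 + 55.0 + 61.3 + 43.7 + 56.1 + 55.2)/8 = 54.5250
Deviations from mean: 2.9750, 9.0750, -10.7250, 0.4750, 6.7750, -10.8250, 1.5750, 0.6750
Numerator Σ_{t=1}^{7}(y_t−ȳ)(y_{t+1}−ȳ) = -161.5331
Denominator Σ(y_t−ȳ)² = 372.4750
r_1 = -161.5331 / 372.4750 = -0.434

-0.434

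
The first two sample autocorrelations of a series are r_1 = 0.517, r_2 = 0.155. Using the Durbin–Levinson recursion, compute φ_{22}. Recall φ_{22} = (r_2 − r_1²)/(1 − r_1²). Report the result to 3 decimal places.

φ_{22} = (r_2 − r_1²) / (1 − r_1²)
r_1² = (0.517)² = 0.267289
Numerator = 0.155 − 0.2673 = -0.1123; denominator = 1 − 0.2673 = 0.7327
φ_{22} = -0.1123 / 0.7327 = -0.153

-0.153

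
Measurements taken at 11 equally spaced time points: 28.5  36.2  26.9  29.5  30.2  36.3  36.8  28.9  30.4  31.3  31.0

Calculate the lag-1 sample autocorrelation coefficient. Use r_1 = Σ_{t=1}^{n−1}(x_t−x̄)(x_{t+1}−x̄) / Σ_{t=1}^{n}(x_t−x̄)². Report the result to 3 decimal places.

-0.129

Mean x̄ = (28.5 + 36.2 + 26.9 + 29.5 + 30.2 + 36.3 + 36.8 + 28.9 + 30.4 + 31.3 + 31.0)/11 = 31.4545
Numerator Σ_{t=1}^{10}(x_t−x̄)(x_{t+1}−x̄) = -15.1857
Denominator Σ(x_t−x̄)² = 117.3073
r_1 = -15.1857 / 117.3073 = -0.129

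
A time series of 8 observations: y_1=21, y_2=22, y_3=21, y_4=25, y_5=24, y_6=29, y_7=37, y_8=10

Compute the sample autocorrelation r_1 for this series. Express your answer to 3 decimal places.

Mean ȳ = (21 + 22 + 21 + 25 + 24 + 29 + 37 + 10)/8 = 23.6250
Σ(y_t−ȳ)(y_{t+1}−ȳ) = (4.2656) + (4.2656) + (-3.6094) + (0.5156) + (2.0156) + (71.8906) + (-182.2344) = -102.8906
Denominator Σ(y_t−ȳ)² = 411.8750
r_1 = -102.8906 / 411.8750 = -0.250

-0.250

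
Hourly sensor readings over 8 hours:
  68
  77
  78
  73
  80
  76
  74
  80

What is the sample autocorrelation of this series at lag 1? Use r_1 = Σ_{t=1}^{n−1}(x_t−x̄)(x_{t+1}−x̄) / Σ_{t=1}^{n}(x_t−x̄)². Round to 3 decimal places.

-0.278

Mean x̄ = (68 + 77 + 78 + 73 + 80 + 76 + 74 + 80)/8 = 75.7500
Σ(x_t−x̄)(x_{t+1}−x̄) = (-9.6875) + (2.8125) + (-6.1875) + (-11.6875) + (1.0625) + (-0.4375) + (-7.4375) = -31.5625
Denominator Σ(x_t−x̄)² = 113.5000
r_1 = -31.5625 / 113.5000 = -0.278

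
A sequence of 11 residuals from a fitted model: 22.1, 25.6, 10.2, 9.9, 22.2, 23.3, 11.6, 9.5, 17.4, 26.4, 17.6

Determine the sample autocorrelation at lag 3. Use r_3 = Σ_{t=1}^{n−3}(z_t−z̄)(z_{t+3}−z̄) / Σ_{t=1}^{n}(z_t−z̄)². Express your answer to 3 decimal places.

Mean z̄ = (22.1 + 25.6 + 10.2 + 9.9 + 22.2 + 23.3 + 11.6 + 9.5 + 17.4 + 26.4 + 17.6)/11 = 17.8000
Numerator Σ_{t=1}^{8}(z_t−z̄)(z_{t+3}−z̄) = -82.8500
Denominator Σ(z_t−z̄)² = 430.6000
r_3 = -82.8500 / 430.6000 = -0.192

-0.192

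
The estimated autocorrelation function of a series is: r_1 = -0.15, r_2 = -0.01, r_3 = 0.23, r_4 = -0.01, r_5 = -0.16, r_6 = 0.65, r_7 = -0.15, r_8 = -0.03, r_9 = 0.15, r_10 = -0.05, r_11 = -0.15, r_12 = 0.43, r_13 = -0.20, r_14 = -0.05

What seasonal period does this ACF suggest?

6

The largest autocorrelation is r_6 = 0.65, with a weaker echo at lag 12 (0.43); the remaining lags stay at or below 0.23.
The dominant spike at lag 6 indicates a seasonal period of 6.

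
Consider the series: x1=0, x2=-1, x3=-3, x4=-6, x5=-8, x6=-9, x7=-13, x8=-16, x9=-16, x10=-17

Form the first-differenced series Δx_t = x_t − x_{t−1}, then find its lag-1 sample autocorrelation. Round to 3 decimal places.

First differences Δx: -1, -2, -3, -2, -1, -4, -3, 0, -1
Mean of differences = -1.8889
Numerator Σ(Δx_t−Δx̄)(Δx_{t+1}−Δx̄) = 0.0988
Denominator Σ(Δx_t−Δx̄)² = 12.8889
r_1(Δx) = 0.0988 / 12.8889 = 0.008

0.008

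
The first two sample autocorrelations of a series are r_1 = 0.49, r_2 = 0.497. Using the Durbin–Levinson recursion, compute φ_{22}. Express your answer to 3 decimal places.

0.338

φ_{22} = (r_2 − r_1²) / (1 − r_1²)
r_1² = (0.49)² = 0.2401
Numerator = 0.497 − 0.2401 = 0.2569; denominator = 1 − 0.2401 = 0.7599
φ_{22} = 0.2569 / 0.7599 = 0.338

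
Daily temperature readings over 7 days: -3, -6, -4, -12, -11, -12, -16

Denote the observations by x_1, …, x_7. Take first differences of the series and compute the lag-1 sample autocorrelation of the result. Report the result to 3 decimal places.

-0.669

First differences Δx: -3, 2, -8, 1, -1, -4
Mean of differences = -2.1667
Numerator Σ(Δx_t−Δx̄)(Δx_{t+1}−Δx̄) = -44.6944
Denominator Σ(Δx_t−Δx̄)² = 66.8333
r_1(Δx) = -44.6944 / 66.8333 = -0.669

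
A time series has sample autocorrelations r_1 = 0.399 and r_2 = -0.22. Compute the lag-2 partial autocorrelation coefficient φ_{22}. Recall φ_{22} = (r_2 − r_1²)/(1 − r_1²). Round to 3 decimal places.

-0.451

φ_{22} = (r_2 − r_1²) / (1 − r_1²)
r_1² = (0.399)² = 0.159201
Numerator = -0.22 − 0.1592 = -0.3792; denominator = 1 − 0.1592 = 0.8408
φ_{22} = -0.3792 / 0.8408 = -0.451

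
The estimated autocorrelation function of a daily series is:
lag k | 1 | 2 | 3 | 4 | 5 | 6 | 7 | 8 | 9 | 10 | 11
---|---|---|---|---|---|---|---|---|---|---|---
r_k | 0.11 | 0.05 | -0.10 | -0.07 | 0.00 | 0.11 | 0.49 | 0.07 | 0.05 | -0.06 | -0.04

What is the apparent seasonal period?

The largest autocorrelation is r_7 = 0.49; the remaining lags stay at or below 0.11.
The dominant spike at lag 7 indicates a seasonal period of 7.

7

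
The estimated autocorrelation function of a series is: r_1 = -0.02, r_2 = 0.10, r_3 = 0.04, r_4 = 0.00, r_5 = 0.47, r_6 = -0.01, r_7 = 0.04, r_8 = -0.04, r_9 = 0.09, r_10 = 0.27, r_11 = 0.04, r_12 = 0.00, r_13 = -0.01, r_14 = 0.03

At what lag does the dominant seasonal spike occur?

The largest autocorrelation is r_5 = 0.47, with a weaker echo at lag 10 (0.27); the remaining lags stay at or below 0.10.
The dominant spike at lag 5 indicates a seasonal period of 5.

5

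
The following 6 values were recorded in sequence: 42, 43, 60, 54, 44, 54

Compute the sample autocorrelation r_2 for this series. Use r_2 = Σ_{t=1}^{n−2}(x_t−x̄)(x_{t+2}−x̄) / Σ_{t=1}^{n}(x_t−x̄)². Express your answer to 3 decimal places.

-0.521

Mean x̄ = (42 + 43 + 60 + 54 + 44 + 54)/6 = 49.5000
Σ(x_t−x̄)(x_{t+2}−x̄) = (-78.7500) + (-29.2500) + (-57.7500) + (20.2500) = -145.5000
Denominator Σ(x_t−x̄)² = 279.5000
r_2 = -145.5000 / 279.5000 = -0.521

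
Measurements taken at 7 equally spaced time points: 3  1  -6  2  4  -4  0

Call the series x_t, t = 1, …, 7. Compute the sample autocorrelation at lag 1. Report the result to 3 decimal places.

-0.280

Mean x̄ = (3 + 1 − 6 + 2 + 4 − 4 + 0)/7 = 0.0000
Deviations from mean: 3.0000, 1.0000, -6.0000, 2.0000, 4.0000, -4.0000, 0.0000
Σ(x_t−x̄)(x_{t+1}−x̄) = (3.0000) + (-6.0000) + (-12.0000) + (8.0000) + (-16.0000) + (0.0000) = -23.0000
Denominator Σ(x_t−x̄)² = 82.0000
r_1 = -23.0000 / 82.0000 = -0.280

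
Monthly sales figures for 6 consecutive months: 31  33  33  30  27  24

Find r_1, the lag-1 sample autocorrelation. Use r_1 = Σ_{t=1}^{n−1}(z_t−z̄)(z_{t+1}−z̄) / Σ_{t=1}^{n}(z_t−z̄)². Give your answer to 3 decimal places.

Mean z̄ = (31 + 33 + 33 + 30 + 27 + 24)/6 = 29.6667
Deviations from mean: 1.3333, 3.3333, 3.3333, 0.3333, -2.6667, -5.6667
Σ(z_t−z̄)(z_{t+1}−z̄) = (4.4444) + (11.1111) + (1.1111) + (-0.8889) + (15.1111) = 30.8889
Denominator Σ(z_t−z̄)² = 63.3333
r_1 = 30.8889 / 63.3333 = 0.488

0.488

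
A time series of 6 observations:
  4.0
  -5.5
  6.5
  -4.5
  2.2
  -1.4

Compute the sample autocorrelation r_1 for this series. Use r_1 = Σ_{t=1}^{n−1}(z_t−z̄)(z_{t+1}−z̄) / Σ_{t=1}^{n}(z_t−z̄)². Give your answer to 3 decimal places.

Mean z̄ = (4.0 − 5.5 + 6.5 − 4.5 + 2.2 − 1.4)/6 = 0.2167
Numerator Σ_{t=1}^{5}(z_t−z̄)(z_{t+1}−z̄) = -99.7453
Denominator Σ(z_t−z̄)² = 115.2683
r_1 = -99.7453 / 115.2683 = -0.865

-0.865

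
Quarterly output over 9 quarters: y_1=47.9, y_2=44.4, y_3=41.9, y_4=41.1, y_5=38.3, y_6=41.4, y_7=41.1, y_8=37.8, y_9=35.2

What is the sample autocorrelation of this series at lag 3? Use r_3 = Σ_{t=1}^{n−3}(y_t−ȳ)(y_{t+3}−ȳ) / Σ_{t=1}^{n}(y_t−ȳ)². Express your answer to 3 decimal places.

-0.016

Mean ȳ = (47.9 + 44.4 + 41.9 + 41.1 + 38.3 + 41.4 + 41.1 + 37.8 + 35.2)/9 = 41.0111
Σ(y_t−ȳ)(y_{t+3}−ȳ) = (0.6123) + (-9.1877) + (0.3457) + (0.0079) + (8.7057) + (-2.2599) = -1.7759
Denominator Σ(y_t−ȳ)² = 111.3289
r_3 = -1.7759 / 111.3289 = -0.016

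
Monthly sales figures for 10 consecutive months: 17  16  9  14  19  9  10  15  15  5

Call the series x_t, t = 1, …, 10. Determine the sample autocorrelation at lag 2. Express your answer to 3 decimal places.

Mean x̄ = (17 + 16 + 9 + 14 + 19 + 9 + 10 + 15 + 15 + 5)/10 = 12.9000
Numerator Σ_{t=1}^{8}(x_t−x̄)(x_{t+2}−x̄) = -89.2200
Denominator Σ(x_t−x̄)² = 174.9000
r_2 = -89.2200 / 174.9000 = -0.510

-0.510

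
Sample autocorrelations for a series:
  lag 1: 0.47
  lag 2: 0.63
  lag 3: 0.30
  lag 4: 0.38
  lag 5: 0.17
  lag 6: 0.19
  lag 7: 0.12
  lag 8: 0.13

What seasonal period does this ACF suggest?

The largest autocorrelation is r_2 = 0.63; the remaining lags stay at or below 0.47.
The dominant spike at lag 2 indicates a seasonal period of 2.

2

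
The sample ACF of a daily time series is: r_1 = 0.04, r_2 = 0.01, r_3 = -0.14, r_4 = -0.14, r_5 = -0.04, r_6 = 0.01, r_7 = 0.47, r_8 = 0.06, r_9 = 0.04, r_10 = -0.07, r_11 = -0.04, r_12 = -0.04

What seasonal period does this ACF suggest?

The largest autocorrelation is r_7 = 0.47; the remaining lags stay at or below 0.06.
The dominant spike at lag 7 indicates a seasonal period of 7.

7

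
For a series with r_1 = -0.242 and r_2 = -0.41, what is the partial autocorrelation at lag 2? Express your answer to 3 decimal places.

-0.498

φ_{22} = (r_2 − r_1²) / (1 − r_1²)
r_1² = (-0.242)² = 0.058564
Numerator = -0.41 − 0.0586 = -0.4686; denominator = 1 − 0.0586 = 0.9414
φ_{22} = -0.4686 / 0.9414 = -0.498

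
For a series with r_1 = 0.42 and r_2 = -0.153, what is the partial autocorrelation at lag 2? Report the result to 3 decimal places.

φ_{22} = (r_2 − r_1²) / (1 − r_1²)
r_1² = (0.42)² = 0.1764
Numerator = -0.153 − 0.1764 = -0.3294; denominator = 1 − 0.1764 = 0.8236
φ_{22} = -0.3294 / 0.8236 = -0.400

-0.400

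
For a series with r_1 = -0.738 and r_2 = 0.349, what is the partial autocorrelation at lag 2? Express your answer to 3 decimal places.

-0.430

φ_{22} = (r_2 − r_1²) / (1 − r_1²)
r_1² = (-0.738)² = 0.544644
Numerator = 0.349 − 0.5446 = -0.1956; denominator = 1 − 0.5446 = 0.4554
φ_{22} = -0.1956 / 0.4554 = -0.430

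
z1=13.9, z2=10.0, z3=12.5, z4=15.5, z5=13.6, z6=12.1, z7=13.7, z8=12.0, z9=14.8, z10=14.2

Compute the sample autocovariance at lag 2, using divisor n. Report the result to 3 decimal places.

Mean z̄ = (13.9 + 10.0 + 12.5 + 15.5 + 13.6 + 12.1 + 13.7 + 12.0 + 14.8 + 14.2)/10 = 13.2300
Σ_{t=1}^{8}(z_t−z̄)(z_{t+2}−z̄) = -9.5478
γ_2 = -9.5478 / 10 = -0.955

-0.955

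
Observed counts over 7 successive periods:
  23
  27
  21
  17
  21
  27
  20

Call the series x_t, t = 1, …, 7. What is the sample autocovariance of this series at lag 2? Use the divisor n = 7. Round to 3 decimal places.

Mean x̄ = (23 + 27 + 21 + 17 + 21 + 27 + 20)/7 = 22.2857
Deviations: 0.7143, 4.7143, -1.2857, -5.2857, -1.2857, 4.7143, -2.2857
Σ_{t=1}^{5}(x_t−x̄)(x_{t+2}−x̄) = -46.1633
γ_2 = -46.1633 / 7 = -6.595

-6.595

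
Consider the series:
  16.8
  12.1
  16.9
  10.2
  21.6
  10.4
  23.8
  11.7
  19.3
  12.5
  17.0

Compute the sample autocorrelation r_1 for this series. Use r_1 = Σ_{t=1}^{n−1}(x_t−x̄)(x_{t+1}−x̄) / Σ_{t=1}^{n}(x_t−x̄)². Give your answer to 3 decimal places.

Mean x̄ = (16.8 + 12.1 + 16.9 + 10.2 + 21.6 + 10.4 + 23.8 + 11.7 + 19.3 + 12.5 + 17.0)/11 = 15.6636
Numerator Σ_{t=1}^{10}(x_t−x̄)(x_{t+1}−x̄) = -184.1131
Denominator Σ(x_t−x̄)² = 215.2455
r_1 = -184.1131 / 215.2455 = -0.855

-0.855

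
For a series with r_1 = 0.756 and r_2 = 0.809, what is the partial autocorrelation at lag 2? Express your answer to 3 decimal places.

φ_{22} = (r_2 − r_1²) / (1 − r_1²)
r_1² = (0.756)² = 0.571536
Numerator = 0.809 − 0.5715 = 0.2375; denominator = 1 − 0.5715 = 0.4285
φ_{22} = 0.2375 / 0.4285 = 0.554

0.554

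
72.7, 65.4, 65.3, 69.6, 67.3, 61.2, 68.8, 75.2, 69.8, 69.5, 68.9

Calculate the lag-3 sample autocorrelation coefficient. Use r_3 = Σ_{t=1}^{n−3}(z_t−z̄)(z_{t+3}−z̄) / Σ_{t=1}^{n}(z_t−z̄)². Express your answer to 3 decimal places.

Mean z̄ = (72.7 + 65.4 + 65.3 + 69.6 + 67.3 + 61.2 + 68.8 + 75.2 + 69.8 + 69.5 + 68.9)/11 = 68.5182
Numerator Σ_{t=1}^{8}(z_t−z̄)(z_{t+3}−z̄) = 17.4863
Denominator Σ(z_t−z̄)² = 141.2564
r_3 = 17.4863 / 141.2564 = 0.124

0.124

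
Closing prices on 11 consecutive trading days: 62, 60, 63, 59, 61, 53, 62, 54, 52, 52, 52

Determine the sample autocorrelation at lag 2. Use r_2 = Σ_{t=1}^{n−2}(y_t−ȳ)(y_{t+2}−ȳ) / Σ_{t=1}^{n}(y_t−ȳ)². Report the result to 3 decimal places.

Mean ȳ = (62 + 60 + 63 + 59 + 61 + 53 + 62 + 54 + 52 + 52 + 52)/11 = 57.2727
Numerator Σ_{t=1}^{9}(y_t−ȳ)(y_{t+2}−ȳ) = 97.4876
Denominator Σ(y_t−ȳ)² = 214.1818
r_2 = 97.4876 / 214.1818 = 0.455

0.455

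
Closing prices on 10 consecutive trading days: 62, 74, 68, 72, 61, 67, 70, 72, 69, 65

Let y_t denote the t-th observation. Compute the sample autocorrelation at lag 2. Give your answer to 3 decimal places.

-0.048

Mean ȳ = (62 + 74 + 68 + 72 + 61 + 67 + 70 + 72 + 69 + 65)/10 = 68.0000
Numerator Σ_{t=1}^{8}(y_t−ȳ)(y_{t+2}−ȳ) = -8.0000
Denominator Σ(y_t−ȳ)² = 168.0000
r_2 = -8.0000 / 168.0000 = -0.048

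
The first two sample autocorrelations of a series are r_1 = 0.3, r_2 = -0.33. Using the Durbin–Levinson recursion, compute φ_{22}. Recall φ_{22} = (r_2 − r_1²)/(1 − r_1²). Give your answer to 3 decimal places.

φ_{22} = (r_2 − r_1²) / (1 − r_1²)
r_1² = (0.3)² = 0.09
Numerator = -0.33 − 0.0900 = -0.4200; denominator = 1 − 0.0900 = 0.9100
φ_{22} = -0.4200 / 0.9100 = -0.462

-0.462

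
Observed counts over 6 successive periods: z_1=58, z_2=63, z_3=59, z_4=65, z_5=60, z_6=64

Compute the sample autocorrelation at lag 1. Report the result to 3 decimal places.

-0.645

Mean z̄ = (58 + 63 + 59 + 65 + 60 + 64)/6 = 61.5000
Deviations from mean: -3.5000, 1.5000, -2.5000, 3.5000, -1.5000, 2.5000
Σ(z_t−z̄)(z_{t+1}−z̄) = (-5.2500) + (-3.7500) + (-8.7500) + (-5.2500) + (-3.7500) = -26.7500
Denominator Σ(z_t−z̄)² = 41.5000
r_1 = -26.7500 / 41.5000 = -0.645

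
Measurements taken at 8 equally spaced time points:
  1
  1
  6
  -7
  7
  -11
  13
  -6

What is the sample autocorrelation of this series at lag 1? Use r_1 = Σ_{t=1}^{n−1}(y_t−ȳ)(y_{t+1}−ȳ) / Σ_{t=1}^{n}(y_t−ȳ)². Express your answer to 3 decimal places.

-0.841

Mean ȳ = (1 + 1 + 6 − 7 + 7 − 11 + 13 − 6)/8 = 0.5000
Deviations from mean: 0.5000, 0.5000, 5.5000, -7.5000, 6.5000, -11.5000, 12.5000, -6.5000
Σ(y_t−ȳ)(y_{t+1}−ȳ) = (0.2500) + (2.7500) + (-41.2500) + (-48.7500) + (-74.7500) + (-143.7500) + (-81.2500) = -386.7500
Denominator Σ(y_t−ȳ)² = 460.0000
r_1 = -386.7500 / 460.0000 = -0.841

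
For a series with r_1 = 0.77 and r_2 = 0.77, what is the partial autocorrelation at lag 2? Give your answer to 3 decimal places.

0.435

φ_{22} = (r_2 − r_1²) / (1 − r_1²)
r_1² = (0.77)² = 0.5929
Numerator = 0.77 − 0.5929 = 0.1771; denominator = 1 − 0.5929 = 0.4071
φ_{22} = 0.1771 / 0.4071 = 0.435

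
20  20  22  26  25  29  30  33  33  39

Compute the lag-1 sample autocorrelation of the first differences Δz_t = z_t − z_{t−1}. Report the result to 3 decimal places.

-0.581

First differences Δz: 0, 2, 4, -1, 4, 1, 3, 0, 6
Mean of differences = 2.1111
Numerator Σ(Δz_t−Δz̄)(Δz_{t+1}−Δz̄) = -24.9012
Denominator Σ(Δz_t−Δz̄)² = 42.8889
r_1(Δz) = -24.9012 / 42.8889 = -0.581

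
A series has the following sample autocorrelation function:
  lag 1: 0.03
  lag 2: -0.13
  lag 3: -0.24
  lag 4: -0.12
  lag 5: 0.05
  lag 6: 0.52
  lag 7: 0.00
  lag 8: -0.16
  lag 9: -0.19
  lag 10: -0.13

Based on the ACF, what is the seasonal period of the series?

The largest autocorrelation is r_6 = 0.52; the remaining lags stay at or below 0.05.
The dominant spike at lag 6 indicates a seasonal period of 6.

6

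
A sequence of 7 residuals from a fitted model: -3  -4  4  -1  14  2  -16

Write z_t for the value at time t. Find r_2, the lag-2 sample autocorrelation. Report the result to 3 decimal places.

-0.341

Mean z̄ = (-3 − 4 + 4 − 1 + 14 + 2 − 16)/7 = -0.5714
Deviations from mean: -2.4286, -3.4286, 4.5714, -0.4286, 14.5714, 2.5714, -15.4286
Σ(z_t−z̄)(z_{t+2}−z̄) = (-11.1020) + (1.4694) + (66.6122) + (-1.1020) + (-224.8163) = -168.9388
Denominator Σ(z_t−z̄)² = 495.7143
r_2 = -168.9388 / 495.7143 = -0.341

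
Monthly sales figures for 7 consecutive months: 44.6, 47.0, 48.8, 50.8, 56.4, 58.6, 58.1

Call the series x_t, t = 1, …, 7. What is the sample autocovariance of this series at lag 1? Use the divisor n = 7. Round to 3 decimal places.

Mean x̄ = (44.6 + 47.0 + 48.8 + 50.8 + 56.4 + 58.6 + 58.1)/7 = 52.0429
Deviations: -7.4429, -5.0429, -3.2429, -1.2429, 4.3571, 6.5571, 6.0571
Σ_{t=1}^{6}(x_t−x̄)(x_{t+1}−x̄) = 120.7896
γ_1 = 120.7896 / 7 = 17.256

17.256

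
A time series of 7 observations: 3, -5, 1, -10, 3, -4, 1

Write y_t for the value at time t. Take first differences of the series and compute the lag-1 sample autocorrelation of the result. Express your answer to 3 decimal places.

First differences Δy: -8, 6, -11, 13, -7, 5
Mean of differences = -0.3333
Numerator Σ(Δy_t−Δȳ)(Δy_{t+1}−Δȳ) = -382.7778
Denominator Σ(Δy_t−Δȳ)² = 463.3333
r_1(Δy) = -382.7778 / 463.3333 = -0.826

-0.826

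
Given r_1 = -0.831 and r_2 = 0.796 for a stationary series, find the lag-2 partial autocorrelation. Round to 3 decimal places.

φ_{22} = (r_2 − r_1²) / (1 − r_1²)
r_1² = (-0.831)² = 0.690561
Numerator = 0.796 − 0.6906 = 0.1054; denominator = 1 − 0.6906 = 0.3094
φ_{22} = 0.1054 / 0.3094 = 0.341

0.341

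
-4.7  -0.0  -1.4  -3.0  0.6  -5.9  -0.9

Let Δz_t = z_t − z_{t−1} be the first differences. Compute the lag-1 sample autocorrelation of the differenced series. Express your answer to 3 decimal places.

-0.600

First differences Δz: 4.7, -1.4, -1.6, 3.6, -6.5, 5.0
Mean of differences = 0.6333
Numerator Σ(Δz_t−Δz̄)(Δz_{t+1}−Δz̄) = -62.6644
Denominator Σ(Δz_t−Δz̄)² = 104.4133
r_1(Δz) = -62.6644 / 104.4133 = -0.600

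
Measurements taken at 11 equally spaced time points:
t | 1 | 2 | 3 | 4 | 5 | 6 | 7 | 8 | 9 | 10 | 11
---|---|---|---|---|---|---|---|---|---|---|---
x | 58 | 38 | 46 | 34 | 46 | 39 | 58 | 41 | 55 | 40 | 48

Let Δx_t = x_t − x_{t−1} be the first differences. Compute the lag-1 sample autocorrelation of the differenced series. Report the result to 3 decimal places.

-0.782

First differences Δx: -20, 8, -12, 12, -7, 19, -17, 14, -15, 8
Mean of differences = -1.0000
Numerator Σ(Δx_t−Δx̄)(Δx_{t+1}−Δx̄) = -1507.0000
Denominator Σ(Δx_t−Δx̄)² = 1926.0000
r_1(Δx) = -1507.0000 / 1926.0000 = -0.782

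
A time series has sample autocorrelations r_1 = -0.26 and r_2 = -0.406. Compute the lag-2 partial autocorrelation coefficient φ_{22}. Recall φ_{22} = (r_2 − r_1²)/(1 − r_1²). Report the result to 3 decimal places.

-0.508

φ_{22} = (r_2 − r_1²) / (1 − r_1²)
r_1² = (-0.26)² = 0.0676
Numerator = -0.406 − 0.0676 = -0.4736; denominator = 1 − 0.0676 = 0.9324
φ_{22} = -0.4736 / 0.9324 = -0.508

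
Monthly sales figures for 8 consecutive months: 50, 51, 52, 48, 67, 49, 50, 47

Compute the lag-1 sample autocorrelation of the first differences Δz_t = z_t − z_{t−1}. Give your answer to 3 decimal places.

-0.622

First differences Δz: 1, 1, -4, 19, -18, 1, -3
Mean of differences = -0.4286
Numerator Σ(Δz_t−Δz̄)(Δz_{t+1}−Δz̄) = -442.6122
Denominator Σ(Δz_t−Δz̄)² = 711.7143
r_1(Δz) = -442.6122 / 711.7143 = -0.622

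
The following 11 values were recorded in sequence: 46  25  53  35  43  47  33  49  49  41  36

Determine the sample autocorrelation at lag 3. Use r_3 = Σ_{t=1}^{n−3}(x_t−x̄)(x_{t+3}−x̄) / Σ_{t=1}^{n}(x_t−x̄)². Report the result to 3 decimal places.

Mean x̄ = (46 + 25 + 53 + 35 + 43 + 47 + 33 + 49 + 49 + 41 + 36)/11 = 41.5455
Numerator Σ_{t=1}^{8}(x_t−x̄)(x_{t+3}−x̄) = 80.0165
Denominator Σ(x_t−x̄)² = 714.7273
r_3 = 80.0165 / 714.7273 = 0.112

0.112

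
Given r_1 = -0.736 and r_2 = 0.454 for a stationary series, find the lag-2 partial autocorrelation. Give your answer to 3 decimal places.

φ_{22} = (r_2 − r_1²) / (1 − r_1²)
r_1² = (-0.736)² = 0.541696
Numerator = 0.454 − 0.5417 = -0.0877; denominator = 1 − 0.5417 = 0.4583
φ_{22} = -0.0877 / 0.4583 = -0.191

-0.191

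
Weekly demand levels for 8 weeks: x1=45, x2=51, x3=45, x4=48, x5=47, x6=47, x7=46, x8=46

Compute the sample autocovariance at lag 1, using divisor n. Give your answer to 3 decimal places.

-2.096

Mean x̄ = (45 + 51 + 45 + 48 + 47 + 47 + 46 + 46)/8 = 46.8750
Σ_{t=1}^{7}(x_t−x̄)(x_{t+1}−x̄) = -16.7656
γ_1 = -16.7656 / 8 = -2.096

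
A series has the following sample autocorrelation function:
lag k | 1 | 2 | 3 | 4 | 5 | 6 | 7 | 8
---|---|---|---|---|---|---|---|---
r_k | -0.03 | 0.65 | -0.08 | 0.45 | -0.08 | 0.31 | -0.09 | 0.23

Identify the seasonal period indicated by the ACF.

2

The largest autocorrelation is r_2 = 0.65, with weaker echoes at lags 4 (0.45), 6 (0.31) and 8 (0.23); the remaining lags stay at or below -0.03.
The dominant spike at lag 2 indicates a seasonal period of 2.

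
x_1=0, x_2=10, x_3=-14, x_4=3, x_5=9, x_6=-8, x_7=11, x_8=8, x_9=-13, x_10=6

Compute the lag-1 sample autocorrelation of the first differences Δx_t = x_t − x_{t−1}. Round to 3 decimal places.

-0.549

First differences Δx: 10, -24, 17, 6, -17, 19, -3, -21, 19
Mean of differences = 0.6667
Numerator Σ(Δx_t−Δx̄)(Δx_{t+1}−Δx̄) = -1349.1111
Denominator Σ(Δx_t−Δx̄)² = 2458.0000
r_1(Δx) = -1349.1111 / 2458.0000 = -0.549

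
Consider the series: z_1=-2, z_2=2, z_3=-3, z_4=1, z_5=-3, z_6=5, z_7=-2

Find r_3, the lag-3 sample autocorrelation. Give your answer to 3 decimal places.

Mean z̄ = (-2 + 2 − 3 + 1 − 3 + 5 − 2)/7 = -0.2857
Deviations from mean: -1.7143, 2.2857, -2.7143, 1.2857, -2.7143, 5.2857, -1.7143
Σ(z_t−z̄)(z_{t+3}−z̄) = (-2.2041) + (-6.2041) + (-14.3469) + (-2.2041) = -24.9592
Denominator Σ(z_t−z̄)² = 55.4286
r_3 = -24.9592 / 55.4286 = -0.450

-0.450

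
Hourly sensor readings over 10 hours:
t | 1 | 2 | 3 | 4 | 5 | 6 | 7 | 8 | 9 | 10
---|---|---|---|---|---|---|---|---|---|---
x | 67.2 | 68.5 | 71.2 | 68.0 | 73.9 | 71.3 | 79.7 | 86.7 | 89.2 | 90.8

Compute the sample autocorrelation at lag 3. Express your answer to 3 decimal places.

Mean x̄ = (67.2 + 68.5 + 71.2 + 68.0 + 73.9 + 71.3 + 79.7 + 86.7 + 89.2 + 90.8)/10 = 76.6500
Σ(x_t−x̄)(x_{t+3}−x̄) = (81.7425) + (22.4125) + (29.1575) + (-26.3825) + (-27.6375) + (-67.1425) + (43.1575) = 55.3075
Denominator Σ(x_t−x̄)² = 764.4650
r_3 = 55.3075 / 764.4650 = 0.072

0.072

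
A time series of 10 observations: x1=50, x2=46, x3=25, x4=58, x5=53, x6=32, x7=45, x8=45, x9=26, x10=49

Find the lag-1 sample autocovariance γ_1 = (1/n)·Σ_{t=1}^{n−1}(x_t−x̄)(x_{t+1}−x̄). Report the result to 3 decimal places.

-41.841

Mean x̄ = (50 + 46 + 25 + 58 + 53 + 32 + 45 + 45 + 26 + 49)/10 = 42.9000
Σ_{t=1}^{9}(x_t−x̄)(x_{t+1}−x̄) = -418.4100
γ_1 = -418.4100 / 10 = -41.841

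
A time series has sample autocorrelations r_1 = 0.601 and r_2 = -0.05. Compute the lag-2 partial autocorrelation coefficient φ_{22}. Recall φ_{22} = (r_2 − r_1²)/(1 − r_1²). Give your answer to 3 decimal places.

φ_{22} = (r_2 − r_1²) / (1 − r_1²)
r_1² = (0.601)² = 0.361201
Numerator = -0.05 − 0.3612 = -0.4112; denominator = 1 − 0.3612 = 0.6388
φ_{22} = -0.4112 / 0.6388 = -0.644

-0.644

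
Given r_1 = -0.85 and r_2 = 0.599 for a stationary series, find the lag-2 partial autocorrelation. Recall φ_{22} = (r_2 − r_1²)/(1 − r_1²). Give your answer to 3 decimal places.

φ_{22} = (r_2 − r_1²) / (1 − r_1²)
r_1² = (-0.85)² = 0.7225
Numerator = 0.599 − 0.7225 = -0.1235; denominator = 1 − 0.7225 = 0.2775
φ_{22} = -0.1235 / 0.2775 = -0.445

-0.445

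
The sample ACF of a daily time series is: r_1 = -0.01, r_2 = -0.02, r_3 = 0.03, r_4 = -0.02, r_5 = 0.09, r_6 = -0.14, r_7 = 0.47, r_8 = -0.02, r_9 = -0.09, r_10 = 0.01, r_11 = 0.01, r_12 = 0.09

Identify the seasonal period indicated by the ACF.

The largest autocorrelation is r_7 = 0.47; the remaining lags stay at or below 0.09.
The dominant spike at lag 7 indicates a seasonal period of 7.

7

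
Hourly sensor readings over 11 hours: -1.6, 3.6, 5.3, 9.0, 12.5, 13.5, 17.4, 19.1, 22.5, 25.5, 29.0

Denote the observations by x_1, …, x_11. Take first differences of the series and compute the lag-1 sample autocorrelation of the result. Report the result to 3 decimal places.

-0.551

First differences Δx: 5.2, 1.7, 3.7, 3.5, 1.0, 3.9, 1.7, 3.4, 3.0, 3.5
Mean of differences = 3.0600
Numerator Σ(Δx_t−Δx̄)(Δx_{t+1}−Δx̄) = -7.7876
Denominator Σ(Δx_t−Δx̄)² = 14.1440
r_1(Δx) = -7.7876 / 14.1440 = -0.551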